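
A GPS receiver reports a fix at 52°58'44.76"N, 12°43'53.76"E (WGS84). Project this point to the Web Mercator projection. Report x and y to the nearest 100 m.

Web Mercator is spherical with R = a = 6378137 m.
x = R·λ = 6378137 × 0.222208339 = 1417275.229 m.
y = R·ln tan(π/4 + φ/2) = 6378137 × 1.094227503 = 6979132.921 m.

x 1417300 m, y 6979100 m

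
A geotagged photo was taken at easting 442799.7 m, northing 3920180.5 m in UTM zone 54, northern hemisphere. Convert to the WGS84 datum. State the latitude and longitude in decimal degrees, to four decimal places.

Zone 54N: λ₀ = 141°, k₀ = 0.9996, false easting 500000 m.
Meridian distance M = (N − FN)/k₀ = 3921749.2 m.
Inverse transverse Mercator on WGS84 gives φ = 35.42340031°, λ = 140.36990006°.

lat 35.4234°, lon 140.3699°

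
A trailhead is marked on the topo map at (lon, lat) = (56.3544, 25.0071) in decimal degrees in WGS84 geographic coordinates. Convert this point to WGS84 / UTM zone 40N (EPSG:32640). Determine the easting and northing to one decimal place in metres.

E 434855.5 m, N 2765889.1 m

Zone 40 central meridian λ₀ = 6×40 − 183 = 57°; Δλ = -0.6456°.
Transverse Mercator on WGS84 with k₀ = 0.9996 gives E = 434855.543 m, N = 2765889.075 m.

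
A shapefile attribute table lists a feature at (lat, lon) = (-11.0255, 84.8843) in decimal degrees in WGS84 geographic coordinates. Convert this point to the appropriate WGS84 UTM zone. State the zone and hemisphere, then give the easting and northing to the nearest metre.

Longitude 84.8843° lies in the 6° band [84°, 90°), giving zone 45; latitude is south of the equator, so 45S.
Zone 45 central meridian λ₀ = 6×45 − 183 = 87°; Δλ = -2.1157°.
Transverse Mercator on WGS84 with k₀ = 0.9996 gives E = 268843.670 m, N = 8780384.537 m.

Zone 45S: E 268844 m, N 8780385 m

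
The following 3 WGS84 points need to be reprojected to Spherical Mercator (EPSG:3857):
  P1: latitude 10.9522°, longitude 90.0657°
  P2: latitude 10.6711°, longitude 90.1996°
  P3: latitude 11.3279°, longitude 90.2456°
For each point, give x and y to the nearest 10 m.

P1: x 10026070 m, y 1226690 m; P2: x 10040970 m, y 1194830 m; P3: x 10046090 m, y 1269310 m

Web Mercator: x = R·λ, y = R·ln tan(π/4+φ/2), R = 6378137 m.
P1 (10.9522°, 90.0657°) → (10026067.862, 1226686.576) m.
P2 (10.6711°, 90.1996°) → (10040973.542, 1194829.136) m.
P3 (11.3279°, 90.2456°) → (10046094.238, 1269312.555) m.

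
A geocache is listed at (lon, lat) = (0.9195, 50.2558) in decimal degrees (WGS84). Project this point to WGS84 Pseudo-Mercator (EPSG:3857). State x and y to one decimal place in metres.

x 102358.3 m, y 6490694.3 m

Web Mercator is spherical with R = a = 6378137 m.
x = R·λ = 6378137 × 0.016048302 = 102358.272 m.
y = R·ln tan(π/4 + φ/2) = 6378137 × 1.017647366 = 6490694.315 m.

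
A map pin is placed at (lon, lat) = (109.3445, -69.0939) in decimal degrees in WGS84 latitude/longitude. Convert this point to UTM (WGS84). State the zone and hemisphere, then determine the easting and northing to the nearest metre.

Zone 49S: E 434079 m, N 2334278 m

Longitude 109.3445° lies in the 6° band [108°, 114°), giving zone 49; latitude is south of the equator, so 49S.
Zone 49 central meridian λ₀ = 6×49 − 183 = 111°; Δλ = -1.6555°.
Transverse Mercator on WGS84 with k₀ = 0.9996 gives E = 434078.918 m, N = 2334277.789 m.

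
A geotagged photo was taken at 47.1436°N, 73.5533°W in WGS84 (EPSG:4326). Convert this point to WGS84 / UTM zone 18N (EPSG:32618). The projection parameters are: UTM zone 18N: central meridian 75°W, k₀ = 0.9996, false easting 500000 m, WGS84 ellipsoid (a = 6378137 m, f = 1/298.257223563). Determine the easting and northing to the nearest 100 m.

E 609700 m, N 5222100 m

Zone 18 central meridian λ₀ = 6×18 − 183 = -75°; Δλ = +1.4467°.
Transverse Mercator on WGS84 with k₀ = 0.9996 gives E = 609690.314 m, N = 5222137.322 m.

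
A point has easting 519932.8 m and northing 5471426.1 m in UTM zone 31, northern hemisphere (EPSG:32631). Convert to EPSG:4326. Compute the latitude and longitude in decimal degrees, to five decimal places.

lat 49.39520°, lon 3.27470°

Zone 31N: λ₀ = 3°, k₀ = 0.9996, false easting 500000 m.
Meridian distance M = (N − FN)/k₀ = 5473615.5 m.
Inverse transverse Mercator on WGS84 gives φ = 49.39520019°, λ = 3.27470008°.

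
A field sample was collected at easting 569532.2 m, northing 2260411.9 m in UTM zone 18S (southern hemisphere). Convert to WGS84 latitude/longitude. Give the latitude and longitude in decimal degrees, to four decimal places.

lat -69.7551°, lon -73.1993°

Zone 18S: λ₀ = -75°, k₀ = 0.9996, false easting 500000 m, false northing 10000000 m.
Meridian distance M = (N − FN)/k₀ = -7742685.2 m.
Inverse transverse Mercator on WGS84 gives φ = -69.75509962°, λ = -73.19930033°.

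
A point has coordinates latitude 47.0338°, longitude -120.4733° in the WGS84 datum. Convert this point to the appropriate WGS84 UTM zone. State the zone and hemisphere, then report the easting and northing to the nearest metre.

Zone 10N: E 691968 m, N 5212019 m

Longitude -120.4733° lies in the 6° band [-126°, -120°), giving zone 10; latitude is north of the equator, so 10N.
Zone 10 central meridian λ₀ = 6×10 − 183 = -123°; Δλ = +2.5267°.
Transverse Mercator on WGS84 with k₀ = 0.9996 gives E = 691968.305 m, N = 5212018.563 m.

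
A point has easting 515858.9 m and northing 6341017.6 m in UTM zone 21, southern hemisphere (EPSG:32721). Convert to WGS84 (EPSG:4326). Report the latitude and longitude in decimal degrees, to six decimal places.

Zone 21S: λ₀ = -57°, k₀ = 0.9996, false easting 500000 m, false northing 10000000 m.
Meridian distance M = (N − FN)/k₀ = -3660446.6 m.
Inverse transverse Mercator on WGS84 gives φ = -33.06929981°, λ = -56.83010043°.

lat -33.069300°, lon -56.830100°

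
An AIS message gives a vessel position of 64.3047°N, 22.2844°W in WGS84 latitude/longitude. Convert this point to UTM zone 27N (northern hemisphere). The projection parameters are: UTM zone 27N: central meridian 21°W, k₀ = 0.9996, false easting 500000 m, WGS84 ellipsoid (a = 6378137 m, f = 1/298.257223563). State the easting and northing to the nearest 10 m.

Zone 27 central meridian λ₀ = 6×27 − 183 = -21°; Δλ = -1.2844°.
Transverse Mercator on WGS84 with k₀ = 0.9996 gives E = 437865.461 m, N = 7131596.042 m.

E 437870 m, N 7131600 m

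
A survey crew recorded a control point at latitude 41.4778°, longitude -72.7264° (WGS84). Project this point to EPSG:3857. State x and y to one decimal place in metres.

x -8095865.8 m, y 5083074.6 m

Web Mercator is spherical with R = a = 6378137 m.
x = R·λ = 6378137 × -1.269315133 = -8095865.815 m.
y = R·ln tan(π/4 + φ/2) = 6378137 × 0.796952866 = 5083074.563 m.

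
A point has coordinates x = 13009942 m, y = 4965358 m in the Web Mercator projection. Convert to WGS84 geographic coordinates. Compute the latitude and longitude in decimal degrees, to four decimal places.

lat 40.6807°, lon 116.8703°

R = 6378137 m. λ = x/R = 116.87029744°.
φ = 2·arctan(exp(y/R)) − 90° = 2·arctan(2.17820) − 90° = 40.68069690°.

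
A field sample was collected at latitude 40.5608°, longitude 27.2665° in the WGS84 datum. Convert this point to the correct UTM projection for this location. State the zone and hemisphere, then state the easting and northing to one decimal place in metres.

Longitude 27.2665° lies in the 6° band [24°, 30°), giving zone 35; latitude is north of the equator, so 35N.
Zone 35 central meridian λ₀ = 6×35 − 183 = 27°; Δλ = +0.2665°.
Transverse Mercator on WGS84 with k₀ = 0.9996 gives E = 522561.186 m, N = 4490037.676 m.

Zone 35N: E 522561.2 m, N 4490037.7 m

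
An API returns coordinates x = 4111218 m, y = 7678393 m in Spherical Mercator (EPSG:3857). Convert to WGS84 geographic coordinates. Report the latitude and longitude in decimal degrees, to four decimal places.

R = 6378137 m. λ = x/R = 36.93169966°.
φ = 2·arctan(exp(y/R)) − 90° = 2·arctan(3.33296) − 90° = 56.59799810°.

lat 56.5980°, lon 36.9317°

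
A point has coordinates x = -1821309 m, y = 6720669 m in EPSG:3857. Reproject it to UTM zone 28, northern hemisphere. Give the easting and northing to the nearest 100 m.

Web Mercator inverse (R = 6378137 m) → φ = 51.55839998°, λ = -16.36109712°.
UTM 28N forward: E = 405645.323 m, N = 5712801.930 m.

E 405600 m, N 5712800 m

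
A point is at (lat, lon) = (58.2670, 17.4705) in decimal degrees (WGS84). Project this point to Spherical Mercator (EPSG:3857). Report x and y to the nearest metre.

Web Mercator is spherical with R = a = 6378137 m.
x = R·λ = 6378137 × 0.304917747 = 1944807.164 m.
y = R·ln tan(π/4 + φ/2) = 6378137 × 1.257987449 = 8023616.291 m.

x 1944807 m, y 8023616 m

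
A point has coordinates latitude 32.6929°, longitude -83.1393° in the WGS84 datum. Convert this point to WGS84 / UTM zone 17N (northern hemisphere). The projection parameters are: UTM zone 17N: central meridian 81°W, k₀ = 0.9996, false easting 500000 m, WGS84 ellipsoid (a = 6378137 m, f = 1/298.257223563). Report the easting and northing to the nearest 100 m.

E 299400 m, N 3619300 m

Zone 17 central meridian λ₀ = 6×17 − 183 = -81°; Δλ = -2.1393°.
Transverse Mercator on WGS84 with k₀ = 0.9996 gives E = 299446.495 m, N = 3619265.552 m.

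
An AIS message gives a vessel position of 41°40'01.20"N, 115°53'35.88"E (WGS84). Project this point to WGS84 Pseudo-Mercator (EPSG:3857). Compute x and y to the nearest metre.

x 12901183 m, y 5111227 m

Web Mercator is spherical with R = a = 6378137 m.
x = R·λ = 6378137 × 2.022719666 = 12901183.142 m.
y = R·ln tan(π/4 + φ/2) = 6378137 × 0.801366832 = 5111227.445 m.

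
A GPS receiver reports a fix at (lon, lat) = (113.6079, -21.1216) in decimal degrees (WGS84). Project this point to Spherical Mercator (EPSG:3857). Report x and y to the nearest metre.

Web Mercator is spherical with R = a = 6378137 m.
x = R·λ = 6378137 × 1.982831911 = 12646773.578 m.
y = R·ln tan(π/4 + φ/2) = 6378137 × -0.377286347 = -2406384.009 m.

x 12646774 m, y -2406384 m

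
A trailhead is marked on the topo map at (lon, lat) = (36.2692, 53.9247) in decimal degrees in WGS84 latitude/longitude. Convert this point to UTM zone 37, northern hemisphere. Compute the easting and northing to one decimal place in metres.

E 320695.2 m, N 5978598.5 m

Zone 37 central meridian λ₀ = 6×37 − 183 = 39°; Δλ = -2.7308°.
Transverse Mercator on WGS84 with k₀ = 0.9996 gives E = 320695.199 m, N = 5978598.508 m.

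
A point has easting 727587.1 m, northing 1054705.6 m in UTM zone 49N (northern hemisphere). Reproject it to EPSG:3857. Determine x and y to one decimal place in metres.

x 12587262.2 m, y 1066387.4 m

Unproject from UTM 49N (λ₀ = 111°) → φ = 9.53519991°, λ = 113.07329992°.
Web Mercator (R = 6378137 m): x = 12587262.169 m, y = 1066387.438 m.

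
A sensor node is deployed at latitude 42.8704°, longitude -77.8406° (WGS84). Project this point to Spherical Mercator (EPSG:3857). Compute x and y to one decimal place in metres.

Web Mercator is spherical with R = a = 6378137 m.
x = R·λ = 6378137 × -1.358574762 = -8665175.955 m.
y = R·ln tan(π/4 + φ/2) = 6378137 × 0.829751096 = 5292266.164 m.

x -8665176.0 m, y 5292266.2 m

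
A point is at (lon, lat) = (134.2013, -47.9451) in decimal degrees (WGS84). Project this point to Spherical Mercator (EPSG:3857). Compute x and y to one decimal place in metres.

x 14939220.4 m, y -6097726.3 m

Web Mercator is spherical with R = a = 6378137 m.
x = R·λ = 6378137 × 2.342254545 = 14939220.380 m.
y = R·ln tan(π/4 + φ/2) = 6378137 × -0.956035640 = -6097726.286 m.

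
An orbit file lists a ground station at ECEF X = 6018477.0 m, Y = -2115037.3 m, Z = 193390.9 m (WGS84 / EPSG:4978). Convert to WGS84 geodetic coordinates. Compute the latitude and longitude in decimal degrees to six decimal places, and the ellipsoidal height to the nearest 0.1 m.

λ = atan2(Y, X) = -19.362699497°; p = √(X²+Y²) = 6379298.4 m.
Bowring's method on WGS84 (a = 6378137 m, b = 6356752.314 m) gives φ = 1.74809965°, h = 4111.829 m.

lat 1.748100°, lon -19.362699°, h 4111.8 m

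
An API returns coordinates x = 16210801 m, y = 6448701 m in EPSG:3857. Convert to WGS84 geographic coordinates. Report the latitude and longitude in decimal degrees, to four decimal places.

lat 50.0140°, lon 145.6241°

R = 6378137 m. λ = x/R = 145.62410306°.
φ = 2·arctan(exp(y/R)) − 90° = 2·arctan(2.74852) − 90° = 50.01400146°.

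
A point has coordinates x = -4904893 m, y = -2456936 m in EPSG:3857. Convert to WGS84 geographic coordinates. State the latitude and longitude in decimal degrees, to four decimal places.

lat -21.5446°, lon -44.0614°

R = 6378137 m. λ = x/R = -44.06140349°.
φ = 2·arctan(exp(y/R)) − 90° = 2·arctan(0.68031) − 90° = -21.54459952°.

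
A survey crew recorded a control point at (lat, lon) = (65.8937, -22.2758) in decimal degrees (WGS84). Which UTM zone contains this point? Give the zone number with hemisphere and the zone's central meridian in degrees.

Zone 27N, central meridian -21°

UTM zone = ⌊(λ + 180)/6⌋ + 1; -22.2758° ∈ [-24°, -18°) → zone 27.
Hemisphere: N (φ ≥ 0).
Central meridian λ₀ = 6×27 − 183 = -21°.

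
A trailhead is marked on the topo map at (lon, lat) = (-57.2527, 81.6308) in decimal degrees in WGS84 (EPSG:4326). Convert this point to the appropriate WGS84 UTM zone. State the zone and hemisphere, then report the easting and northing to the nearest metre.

Zone 21N: E 495894 m, N 9063625 m

Longitude -57.2527° lies in the 6° band [-60°, -54°), giving zone 21; latitude is north of the equator, so 21N.
Zone 21 central meridian λ₀ = 6×21 − 183 = -57°; Δλ = -0.2527°.
Transverse Mercator on WGS84 with k₀ = 0.9996 gives E = 495893.756 m, N = 9063625.454 m.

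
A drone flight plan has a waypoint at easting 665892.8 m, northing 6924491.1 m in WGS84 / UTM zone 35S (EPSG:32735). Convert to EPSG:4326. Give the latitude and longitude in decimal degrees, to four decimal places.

Zone 35S: λ₀ = 27°, k₀ = 0.9996, false easting 500000 m, false northing 10000000 m.
Meridian distance M = (N − FN)/k₀ = -3076739.6 m.
Inverse transverse Mercator on WGS84 gives φ = -27.79390017°, λ = 28.68389971°.

lat -27.7939°, lon 28.6839°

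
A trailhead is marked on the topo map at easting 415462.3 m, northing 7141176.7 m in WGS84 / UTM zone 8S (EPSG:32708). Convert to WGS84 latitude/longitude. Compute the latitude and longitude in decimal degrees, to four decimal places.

lat -25.8453°, lon -135.8436°

Zone 8S: λ₀ = -135°, k₀ = 0.9996, false easting 500000 m, false northing 10000000 m.
Meridian distance M = (N − FN)/k₀ = -2859967.3 m.
Inverse transverse Mercator on WGS84 gives φ = -25.84530003°, λ = -135.84360003°.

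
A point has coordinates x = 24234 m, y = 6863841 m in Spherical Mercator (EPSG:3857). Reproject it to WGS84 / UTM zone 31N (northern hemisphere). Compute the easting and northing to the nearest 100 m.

E 310500 m, N 5803700 m

Web Mercator inverse (R = 6378137 m) → φ = 52.35099845°, λ = 0.21769773°.
UTM 31N forward: E = 310509.774 m, N = 5803722.490 m.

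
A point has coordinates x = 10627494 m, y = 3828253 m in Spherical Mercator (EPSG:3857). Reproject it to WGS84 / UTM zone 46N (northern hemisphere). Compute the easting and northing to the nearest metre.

Web Mercator inverse (R = 6378137 m) → φ = 32.49340202°, λ = 95.46840292°.
UTM 46N forward: E = 731927.218 m, N = 3597812.555 m.

E 731927 m, N 3597813 m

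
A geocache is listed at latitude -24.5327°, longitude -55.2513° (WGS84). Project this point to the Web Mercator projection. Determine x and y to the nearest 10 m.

x -6150550 m, y -2818460 m

Web Mercator is spherical with R = a = 6378137 m.
x = R·λ = 6378137 × -0.964317101 = -6150546.582 m.
y = R·ln tan(π/4 + φ/2) = 6378137 × -0.441893234 = -2818455.585 m.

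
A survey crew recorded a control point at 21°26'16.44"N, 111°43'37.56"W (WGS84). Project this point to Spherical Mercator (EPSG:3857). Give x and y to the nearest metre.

Web Mercator is spherical with R = a = 6378137 m.
x = R·λ = 6378137 × -1.950005759 = -12437403.880 m.
y = R·ln tan(π/4 + φ/2) = 6378137 × 0.383210762 = 2444170.738 m.

x -12437404 m, y 2444171 m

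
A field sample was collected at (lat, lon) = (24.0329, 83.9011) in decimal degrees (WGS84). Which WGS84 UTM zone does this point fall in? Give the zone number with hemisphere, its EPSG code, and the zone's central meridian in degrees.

UTM zone = ⌊(λ + 180)/6⌋ + 1; 83.9011° ∈ [78°, 84°) → zone 44.
Hemisphere: N (φ ≥ 0).
Central meridian λ₀ = 6×44 − 183 = 81°.
EPSG code: 32644.

Zone 44N (EPSG:32644), central meridian 81°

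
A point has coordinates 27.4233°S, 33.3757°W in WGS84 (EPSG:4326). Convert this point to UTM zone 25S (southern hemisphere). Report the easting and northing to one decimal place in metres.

E 462865.3 m, N 6966622.9 m

Zone 25 central meridian λ₀ = 6×25 − 183 = -33°; Δλ = -0.3757°.
Transverse Mercator on WGS84 with k₀ = 0.9996 gives E = 462865.285 m, N = 6966622.901 m.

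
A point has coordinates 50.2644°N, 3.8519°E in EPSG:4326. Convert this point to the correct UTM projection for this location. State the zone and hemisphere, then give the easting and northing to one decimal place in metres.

Zone 31N: E 560717.3 m, N 5568375.7 m

Longitude 3.8519° lies in the 6° band [0°, 6°), giving zone 31; latitude is north of the equator, so 31N.
Zone 31 central meridian λ₀ = 6×31 − 183 = 3°; Δλ = +0.8519°.
Transverse Mercator on WGS84 with k₀ = 0.9996 gives E = 560717.289 m, N = 5568375.706 m.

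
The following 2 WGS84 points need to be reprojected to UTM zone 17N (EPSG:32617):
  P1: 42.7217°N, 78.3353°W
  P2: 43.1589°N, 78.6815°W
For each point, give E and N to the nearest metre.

P1: E 718179 m, N 4733354 m; P2: E 688493 m, N 4781070 m

UTM zone 17N: λ₀ = -81°, k₀ = 0.9996.
P1 (42.7217°, -78.3353°) → (718179.346, 4733354.176) m.
P2 (43.1589°, -78.6815°) → (688492.800, 4781070.035) m.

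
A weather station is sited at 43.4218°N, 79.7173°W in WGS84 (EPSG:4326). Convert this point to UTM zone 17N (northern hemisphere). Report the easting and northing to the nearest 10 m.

Zone 17 central meridian λ₀ = 6×17 − 183 = -81°; Δλ = +1.2827°.
Transverse Mercator on WGS84 with k₀ = 0.9996 gives E = 603833.251 m, N = 4808455.677 m.

E 603830 m, N 4808460 m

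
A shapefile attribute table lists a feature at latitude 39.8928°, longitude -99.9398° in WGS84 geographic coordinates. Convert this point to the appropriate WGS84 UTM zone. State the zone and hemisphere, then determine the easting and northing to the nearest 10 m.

Zone 14N: E 419650 m, N 4416280 m

Longitude -99.9398° lies in the 6° band [-102°, -96°), giving zone 14; latitude is north of the equator, so 14N.
Zone 14 central meridian λ₀ = 6×14 − 183 = -99°; Δλ = -0.9398°.
Transverse Mercator on WGS84 with k₀ = 0.9996 gives E = 419653.002 m, N = 4416281.818 m.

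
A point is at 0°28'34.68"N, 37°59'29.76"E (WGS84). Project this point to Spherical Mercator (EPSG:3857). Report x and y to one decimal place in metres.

x 4229205.6 m, y 53022.1 m

Web Mercator is spherical with R = a = 6378137 m.
x = R·λ = 6378137 × 0.663078508 = 4229205.566 m.
y = R·ln tan(π/4 + φ/2) = 6378137 × 0.008313099 = 53022.084 m.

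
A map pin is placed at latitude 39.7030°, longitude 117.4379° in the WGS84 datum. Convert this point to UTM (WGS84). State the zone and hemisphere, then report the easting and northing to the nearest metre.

Zone 50N: E 537541 m, N 4394886 m

Longitude 117.4379° lies in the 6° band [114°, 120°), giving zone 50; latitude is north of the equator, so 50N.
Zone 50 central meridian λ₀ = 6×50 − 183 = 117°; Δλ = +0.4379°.
Transverse Mercator on WGS84 with k₀ = 0.9996 gives E = 537540.518 m, N = 4394885.613 m.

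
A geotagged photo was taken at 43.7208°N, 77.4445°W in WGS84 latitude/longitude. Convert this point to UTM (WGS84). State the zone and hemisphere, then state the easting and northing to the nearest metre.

Zone 18N: E 303095 m, N 4843767 m

Longitude -77.4445° lies in the 6° band [-78°, -72°), giving zone 18; latitude is north of the equator, so 18N.
Zone 18 central meridian λ₀ = 6×18 − 183 = -75°; Δλ = -2.4445°.
Transverse Mercator on WGS84 with k₀ = 0.9996 gives E = 303094.915 m, N = 4843767.488 m.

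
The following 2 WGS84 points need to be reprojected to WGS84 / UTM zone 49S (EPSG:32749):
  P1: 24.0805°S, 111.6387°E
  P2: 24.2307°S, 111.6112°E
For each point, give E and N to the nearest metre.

UTM zone 49S: λ₀ = 111°, k₀ = 0.9996.
P1 (-24.0805°, 111.6387°) → (564923.293, 7336713.293) m.
P2 (-24.2307°, 111.6112°) → (562055.271, 7320095.532) m.

P1: E 564923 m, N 7336713 m; P2: E 562055 m, N 7320096 m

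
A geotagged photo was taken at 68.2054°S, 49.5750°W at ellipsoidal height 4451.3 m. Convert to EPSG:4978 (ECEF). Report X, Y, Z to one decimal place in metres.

X 1541106.7 m, Y -1809194.3 m, Z -5903770.2 m

WGS84: a = 6378137 m, e² = 0.006694380; N(φ) = a/√(1−e²sin²φ) = 6396622.977 m.
X = (N+h)·cosφ·cosλ = 1541106.741 m; Y = (N+h)·cosφ·sinλ = -1809194.307 m; Z = (N(1−e²)+h)·sinφ = -5903770.174 m.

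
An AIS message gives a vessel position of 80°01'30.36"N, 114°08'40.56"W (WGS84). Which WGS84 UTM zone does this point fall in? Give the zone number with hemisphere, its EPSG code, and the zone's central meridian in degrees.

Zone 11N (EPSG:32611), central meridian -117°

UTM zone = ⌊(λ + 180)/6⌋ + 1; -114.1446° ∈ [-120°, -114°) → zone 11.
Hemisphere: N (φ ≥ 0).
Central meridian λ₀ = 6×11 − 183 = -117°.
EPSG code: 32611.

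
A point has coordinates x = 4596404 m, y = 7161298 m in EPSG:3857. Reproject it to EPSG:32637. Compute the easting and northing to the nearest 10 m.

E 650280 m, N 5980740 m

Web Mercator inverse (R = 6378137 m) → φ = 53.95320047°, λ = 41.29019965°.
UTM 37N forward: E = 650277.589 m, N = 5980743.662 m.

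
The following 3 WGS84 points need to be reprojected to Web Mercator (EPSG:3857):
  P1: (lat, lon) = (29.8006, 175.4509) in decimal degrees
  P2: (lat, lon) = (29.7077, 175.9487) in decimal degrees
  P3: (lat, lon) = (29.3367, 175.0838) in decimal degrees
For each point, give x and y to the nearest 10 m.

Web Mercator: x = R·λ, y = R·ln tan(π/4+φ/2), R = 6378137 m.
P1 (29.8006°, 175.4509°) → (19531104.847, 3477944.497) m.
P2 (29.7077°, 175.9487°) → (19586519.690, 3466032.466) m.
P3 (29.3367°, 175.0838°) → (19490239.462, 3418570.597) m.

P1: x 19531100 m, y 3477940 m; P2: x 19586520 m, y 3466030 m; P3: x 19490240 m, y 3418570 m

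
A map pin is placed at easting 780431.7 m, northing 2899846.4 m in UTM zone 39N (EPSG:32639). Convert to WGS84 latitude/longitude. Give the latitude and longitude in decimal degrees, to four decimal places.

Zone 39N: λ₀ = 51°, k₀ = 0.9996, false easting 500000 m.
Meridian distance M = (N − FN)/k₀ = 2901006.8 m.
Inverse transverse Mercator on WGS84 gives φ = 26.19079991°, λ = 53.80600046°.

lat 26.1908°, lon 53.8060°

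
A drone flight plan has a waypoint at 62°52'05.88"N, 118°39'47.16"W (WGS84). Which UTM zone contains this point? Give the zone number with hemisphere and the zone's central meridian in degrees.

UTM zone = ⌊(λ + 180)/6⌋ + 1; -118.6631° ∈ [-120°, -114°) → zone 11.
Hemisphere: N (φ ≥ 0).
Central meridian λ₀ = 6×11 − 183 = -117°.

Zone 11N, central meridian -117°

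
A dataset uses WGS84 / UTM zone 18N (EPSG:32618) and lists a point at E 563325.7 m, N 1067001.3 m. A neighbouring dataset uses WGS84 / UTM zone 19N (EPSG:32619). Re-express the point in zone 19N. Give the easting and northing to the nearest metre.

UTM 18N → geographic: φ = 9.65209981°, λ = -74.42279976°.
UTM 19N (λ₀ = -69°) forward: E = -95781.431 m, N = 1071685.563 m.

E -95781 m, N 1071686 m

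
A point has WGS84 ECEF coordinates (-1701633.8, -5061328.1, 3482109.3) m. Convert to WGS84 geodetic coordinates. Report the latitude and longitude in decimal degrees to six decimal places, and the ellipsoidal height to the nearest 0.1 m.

λ = atan2(Y, X) = -108.58280013°; p = √(X²+Y²) = 5339719.1 m.
Bowring's method on WGS84 (a = 6378137 m, b = 6356752.314 m) gives φ = 33.28520013°, h = 3035.522 m.

lat 33.285200°, lon -108.582800°, h 3035.5 m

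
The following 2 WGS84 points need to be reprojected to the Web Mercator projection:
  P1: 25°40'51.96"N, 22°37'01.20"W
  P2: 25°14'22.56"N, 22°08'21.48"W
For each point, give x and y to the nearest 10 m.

P1: x -2517710 m, y 2959640 m; P2: x -2464540 m, y 2905200 m

Web Mercator: x = R·λ, y = R·ln tan(π/4+φ/2), R = 6378137 m.
P1 (25.6811°, -22.6170°) → (-2517712.923, 2959637.123) m.
P2 (25.2396°, -22.1393°) → (-2464535.603, 2905202.903) m.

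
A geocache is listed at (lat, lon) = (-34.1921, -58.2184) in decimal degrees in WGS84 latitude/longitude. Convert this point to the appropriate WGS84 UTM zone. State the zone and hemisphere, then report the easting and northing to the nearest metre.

Longitude -58.2184° lies in the 6° band [-60°, -54°), giving zone 21; latitude is south of the equator, so 21S.
Zone 21 central meridian λ₀ = 6×21 − 183 = -57°; Δλ = -1.2184°.
Transverse Mercator on WGS84 with k₀ = 0.9996 gives E = 387734.171 m, N = 6215873.155 m.

Zone 21S: E 387734 m, N 6215873 m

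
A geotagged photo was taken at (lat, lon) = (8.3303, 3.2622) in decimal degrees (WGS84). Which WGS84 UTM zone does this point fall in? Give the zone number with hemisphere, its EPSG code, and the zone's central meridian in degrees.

UTM zone = ⌊(λ + 180)/6⌋ + 1; 3.2622° ∈ [0°, 6°) → zone 31.
Hemisphere: N (φ ≥ 0).
Central meridian λ₀ = 6×31 − 183 = 3°.
EPSG code: 32631.

Zone 31N (EPSG:32631), central meridian 3°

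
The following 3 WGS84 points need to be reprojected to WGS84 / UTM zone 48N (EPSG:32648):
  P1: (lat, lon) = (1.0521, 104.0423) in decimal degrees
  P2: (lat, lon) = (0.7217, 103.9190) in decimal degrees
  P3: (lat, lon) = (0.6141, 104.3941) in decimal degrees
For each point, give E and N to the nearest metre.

UTM zone 48N: λ₀ = 105°, k₀ = 0.9996.
P1 (1.0521°, 104.0423°) → (393444.822, 116305.146) m.
P2 (0.7217°, 103.9190°) → (379714.061, 79783.871) m.
P3 (0.6141°, 104.3941°) → (432581.082, 67880.348) m.

P1: E 393445 m, N 116305 m; P2: E 379714 m, N 79784 m; P3: E 432581 m, N 67880 m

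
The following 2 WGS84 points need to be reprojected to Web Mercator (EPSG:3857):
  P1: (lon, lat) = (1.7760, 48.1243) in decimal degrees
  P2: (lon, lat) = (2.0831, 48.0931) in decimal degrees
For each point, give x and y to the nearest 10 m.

Web Mercator: x = R·λ, y = R·ln tan(π/4+φ/2), R = 6378137 m.
P1 (48.1243°, 1.7760°) → (197703.416, 6127558.894) m.
P2 (48.0931°, 2.0831°) → (231889.631, 6122357.357) m.

P1: x 197700 m, y 6127560 m; P2: x 231890 m, y 6122360 m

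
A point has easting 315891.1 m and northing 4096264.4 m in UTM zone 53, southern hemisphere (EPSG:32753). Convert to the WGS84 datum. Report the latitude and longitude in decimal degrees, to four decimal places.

Zone 53S: λ₀ = 135°, k₀ = 0.9996, false easting 500000 m, false northing 10000000 m.
Meridian distance M = (N − FN)/k₀ = -5906098.0 m.
Inverse transverse Mercator on WGS84 gives φ = -53.25090031°, λ = 132.24029969°.

lat -53.2509°, lon 132.2403°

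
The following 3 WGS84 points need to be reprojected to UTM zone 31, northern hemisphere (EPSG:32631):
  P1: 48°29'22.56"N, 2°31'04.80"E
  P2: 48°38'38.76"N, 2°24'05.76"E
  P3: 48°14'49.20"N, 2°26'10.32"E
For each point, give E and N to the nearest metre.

P1: E 464387 m, N 5370832 m; P2: E 455921 m, N 5388066 m; P3: E 458144 m, N 5343907 m

UTM zone 31N: λ₀ = 3°, k₀ = 0.9996.
P1 (48.4896°, 2.5180°) → (464386.536, 5370831.736) m.
P2 (48.6441°, 2.4016°) → (455920.617, 5388066.078) m.
P3 (48.2470°, 2.4362°) → (458144.279, 5343907.475) m.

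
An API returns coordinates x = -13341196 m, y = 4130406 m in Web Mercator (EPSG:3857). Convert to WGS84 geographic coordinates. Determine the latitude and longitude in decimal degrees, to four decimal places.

R = 6378137 m. λ = x/R = -119.84600275°.
φ = 2·arctan(exp(y/R)) − 90° = 2·arctan(1.91093) − 90° = 34.75330049°.

lat 34.7533°, lon -119.8460°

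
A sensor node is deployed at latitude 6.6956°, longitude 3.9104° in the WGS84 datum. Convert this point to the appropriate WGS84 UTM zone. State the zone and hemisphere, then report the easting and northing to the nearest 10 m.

Longitude 3.9104° lies in the 6° band [0°, 6°), giving zone 31; latitude is north of the equator, so 31N.
Zone 31 central meridian λ₀ = 6×31 − 183 = 3°; Δλ = +0.9104°.
Transverse Mercator on WGS84 with k₀ = 0.9996 gives E = 600622.514 m, N = 740191.929 m.

Zone 31N: E 600620 m, N 740190 m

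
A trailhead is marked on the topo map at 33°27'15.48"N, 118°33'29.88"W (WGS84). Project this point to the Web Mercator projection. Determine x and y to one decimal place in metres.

Web Mercator is spherical with R = a = 6378137 m.
x = R·λ = 6378137 × -2.069232691 = -13197849.585 m.
y = R·ln tan(π/4 + φ/2) = 6378137 × 0.620206357 = 3955761.110 m.

x -13197849.6 m, y 3955761.1 m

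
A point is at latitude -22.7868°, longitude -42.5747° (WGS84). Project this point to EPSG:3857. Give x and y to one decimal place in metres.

x -4739393.9 m, y -2606256.0 m

Web Mercator is spherical with R = a = 6378137 m.
x = R·λ = 6378137 × -0.743068693 = -4739393.925 m.
y = R·ln tan(π/4 + φ/2) = 6378137 × -0.408623394 = -2606255.985 m.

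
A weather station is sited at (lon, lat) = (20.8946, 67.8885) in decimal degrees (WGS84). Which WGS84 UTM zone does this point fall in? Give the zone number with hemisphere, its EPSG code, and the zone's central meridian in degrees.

UTM zone = ⌊(λ + 180)/6⌋ + 1; 20.8946° ∈ [18°, 24°) → zone 34.
Hemisphere: N (φ ≥ 0).
Central meridian λ₀ = 6×34 − 183 = 21°.
EPSG code: 32634.

Zone 34N (EPSG:32634), central meridian 21°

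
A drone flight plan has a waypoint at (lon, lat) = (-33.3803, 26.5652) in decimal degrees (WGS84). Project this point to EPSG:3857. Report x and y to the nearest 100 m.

Web Mercator is spherical with R = a = 6378137 m.
x = R·λ = 6378137 × -0.582596140 = -3715877.999 m.
y = R·ln tan(π/4 + φ/2) = 6378137 × 0.481214729 = 3069253.469 m.

x -3715900 m, y 3069300 m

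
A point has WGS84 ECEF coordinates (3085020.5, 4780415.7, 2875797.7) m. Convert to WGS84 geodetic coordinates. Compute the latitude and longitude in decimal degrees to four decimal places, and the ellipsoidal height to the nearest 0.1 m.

lat 26.9701°, lon 57.1640°, h 1178.4 m

λ = atan2(Y, X) = 57.16400010°; p = √(X²+Y²) = 5689439.8 m.
Bowring's method on WGS84 (a = 6378137 m, b = 6356752.314 m) gives φ = 26.97010006°, h = 1178.392 m.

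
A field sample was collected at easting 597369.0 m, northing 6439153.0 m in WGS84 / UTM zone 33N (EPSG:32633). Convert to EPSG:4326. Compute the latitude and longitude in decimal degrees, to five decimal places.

Zone 33N: λ₀ = 15°, k₀ = 0.9996, false easting 500000 m.
Meridian distance M = (N − FN)/k₀ = 6441729.7 m.
Inverse transverse Mercator on WGS84 gives φ = 58.08309959°, λ = 16.65120046°.

lat 58.08310°, lon 16.65120°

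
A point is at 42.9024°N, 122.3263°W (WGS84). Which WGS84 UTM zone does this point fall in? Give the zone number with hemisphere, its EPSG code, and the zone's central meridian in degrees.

UTM zone = ⌊(λ + 180)/6⌋ + 1; -122.3263° ∈ [-126°, -120°) → zone 10.
Hemisphere: N (φ ≥ 0).
Central meridian λ₀ = 6×10 − 183 = -123°.
EPSG code: 32610.

Zone 10N (EPSG:32610), central meridian -123°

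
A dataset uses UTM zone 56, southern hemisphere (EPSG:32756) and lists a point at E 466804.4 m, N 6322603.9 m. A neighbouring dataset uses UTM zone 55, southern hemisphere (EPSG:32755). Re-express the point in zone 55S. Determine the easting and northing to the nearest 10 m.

E 1026150 m, N 6308430 m

UTM 56S → geographic: φ = -33.23499975°, λ = 152.64370034°.
UTM 55S (λ₀ = 147°) forward: E = 1026150.635 m, N = 6308430.220 m.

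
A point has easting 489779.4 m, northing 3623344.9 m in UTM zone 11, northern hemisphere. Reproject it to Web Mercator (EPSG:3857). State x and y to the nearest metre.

x -13036525 m, y 3861889 m

Unproject from UTM 11N (λ₀ = -117°) → φ = 32.74789962°, λ = -117.10910048°.
Web Mercator (R = 6378137 m): x = -13036525.432 m, y = 3861889.463 m.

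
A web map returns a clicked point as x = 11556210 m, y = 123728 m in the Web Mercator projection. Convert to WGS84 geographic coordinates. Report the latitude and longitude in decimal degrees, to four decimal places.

R = 6378137 m. λ = x/R = 103.81120069°.
φ = 2·arctan(exp(y/R)) − 90° = 2·arctan(1.01959) − 90° = 1.11139783°.

lat 1.1114°, lon 103.8112°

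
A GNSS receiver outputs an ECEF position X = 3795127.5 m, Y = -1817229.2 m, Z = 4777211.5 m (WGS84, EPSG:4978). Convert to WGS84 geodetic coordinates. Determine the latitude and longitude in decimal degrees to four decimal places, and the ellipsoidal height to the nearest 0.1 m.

lat 48.8172°, lon -25.5866°, h 18.8 m

λ = atan2(Y, X) = -25.58659974°; p = √(X²+Y²) = 4207768.4 m.
Bowring's method on WGS84 (a = 6378137 m, b = 6356752.314 m) gives φ = 48.81719971°, h = 18.774 m.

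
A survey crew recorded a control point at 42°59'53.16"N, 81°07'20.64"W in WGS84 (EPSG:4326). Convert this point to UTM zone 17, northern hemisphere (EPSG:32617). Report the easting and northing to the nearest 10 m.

E 490020 m, N 4760610 m

Zone 17 central meridian λ₀ = 6×17 − 183 = -81°; Δλ = -0.1224°.
Transverse Mercator on WGS84 with k₀ = 0.9996 gives E = 490023.070 m, N = 4760611.072 m.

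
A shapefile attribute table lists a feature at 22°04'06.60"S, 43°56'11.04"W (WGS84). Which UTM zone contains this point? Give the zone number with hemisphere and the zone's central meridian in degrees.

UTM zone = ⌊(λ + 180)/6⌋ + 1; -43.9364° ∈ [-48°, -42°) → zone 23.
Hemisphere: S (φ < 0).
Central meridian λ₀ = 6×23 − 183 = -45°.

Zone 23S, central meridian -45°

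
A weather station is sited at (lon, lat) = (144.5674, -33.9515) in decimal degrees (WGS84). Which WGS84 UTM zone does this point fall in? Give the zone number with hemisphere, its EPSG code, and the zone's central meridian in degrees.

Zone 55S (EPSG:32755), central meridian 147°

UTM zone = ⌊(λ + 180)/6⌋ + 1; 144.5674° ∈ [144°, 150°) → zone 55.
Hemisphere: S (φ < 0).
Central meridian λ₀ = 6×55 − 183 = 147°.
EPSG code: 32755.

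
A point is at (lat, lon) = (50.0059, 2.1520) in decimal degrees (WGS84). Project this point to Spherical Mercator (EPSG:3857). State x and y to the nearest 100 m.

Web Mercator is spherical with R = a = 6378137 m.
x = R·λ = 6378137 × 0.037559486 = 239559.544 m.
y = R·ln tan(π/4 + φ/2) = 6378137 × 1.010843398 = 6447297.680 m.

x 239600 m, y 6447300 m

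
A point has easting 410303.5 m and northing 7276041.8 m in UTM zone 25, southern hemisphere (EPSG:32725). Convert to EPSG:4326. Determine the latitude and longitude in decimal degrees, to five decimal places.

lat -24.62720°, lon -33.88620°

Zone 25S: λ₀ = -33°, k₀ = 0.9996, false easting 500000 m, false northing 10000000 m.
Meridian distance M = (N − FN)/k₀ = -2725048.2 m.
Inverse transverse Mercator on WGS84 gives φ = -24.62719962°, λ = -33.88620023°.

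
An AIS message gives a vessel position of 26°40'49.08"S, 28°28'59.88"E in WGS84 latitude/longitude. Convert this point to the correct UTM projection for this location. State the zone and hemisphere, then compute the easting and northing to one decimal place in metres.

Zone 35S: E 647589.7 m, N 7048115.7 m

Longitude 28.4833° lies in the 6° band [24°, 30°), giving zone 35; latitude is south of the equator, so 35S.
Zone 35 central meridian λ₀ = 6×35 − 183 = 27°; Δλ = +1.4833°.
Transverse Mercator on WGS84 with k₀ = 0.9996 gives E = 647589.682 m, N = 7048115.738 m.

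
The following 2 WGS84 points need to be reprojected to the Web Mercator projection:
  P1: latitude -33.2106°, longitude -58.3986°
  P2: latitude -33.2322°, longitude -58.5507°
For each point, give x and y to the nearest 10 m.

Web Mercator: x = R·λ, y = R·ln tan(π/4+φ/2), R = 6378137 m.
P1 (-33.2106°, -58.3986°) → (-6500902.415, -3923291.070) m.
P2 (-33.2322°, -58.5507°) → (-6517834.110, -3926165.343) m.

P1: x -6500900 m, y -3923290 m; P2: x -6517830 m, y -3926170 m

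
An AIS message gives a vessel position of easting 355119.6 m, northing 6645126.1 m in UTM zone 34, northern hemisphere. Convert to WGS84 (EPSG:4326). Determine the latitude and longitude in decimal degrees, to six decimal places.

Zone 34N: λ₀ = 21°, k₀ = 0.9996, false easting 500000 m.
Meridian distance M = (N − FN)/k₀ = 6647785.2 m.
Inverse transverse Mercator on WGS84 gives φ = 59.91809970°, λ = 18.40850027°.

lat 59.918100°, lon 18.408500°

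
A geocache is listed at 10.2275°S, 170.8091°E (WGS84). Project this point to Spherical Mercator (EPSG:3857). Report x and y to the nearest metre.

x 19014382 m, y -1144615 m

Web Mercator is spherical with R = a = 6378137 m.
x = R·λ = 6378137 × 2.981181187 = 19014382.035 m.
y = R·ln tan(π/4 + φ/2) = 6378137 × -0.179459130 = -1144614.915 m.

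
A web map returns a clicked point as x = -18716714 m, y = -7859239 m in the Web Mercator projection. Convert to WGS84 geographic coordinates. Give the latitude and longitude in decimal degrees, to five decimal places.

lat -57.48180°, lon -168.13510°

R = 6378137 m. λ = x/R = -168.13510255°.
φ = 2·arctan(exp(y/R)) − 90° = 2·arctan(0.29165) − 90° = -57.48180138°.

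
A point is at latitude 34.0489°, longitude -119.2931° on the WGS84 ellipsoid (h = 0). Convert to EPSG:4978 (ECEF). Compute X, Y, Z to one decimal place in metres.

X -2588386.8 m, Y -4613752.9 m, Z 3550942.1 m

WGS84: a = 6378137 m, e² = 0.006694380; N(φ) = a/√(1−e²sin²φ) = 6384840.163 m.
X = (N+h)·cosφ·cosλ = -2588386.836 m; Y = (N+h)·cosφ·sinλ = -4613752.917 m; Z = (N(1−e²)+h)·sinφ = 3550942.073 m.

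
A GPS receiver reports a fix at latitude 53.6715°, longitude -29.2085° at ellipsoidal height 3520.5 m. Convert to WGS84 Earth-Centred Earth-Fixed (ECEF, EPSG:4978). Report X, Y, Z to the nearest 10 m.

X 3307070 m, Y -1848900 m, Z 5118000 m

WGS84: a = 6378137 m, e² = 0.006694380; N(φ) = a/√(1−e²sin²φ) = 6392038.688 m.
X = (N+h)·cosφ·cosλ = 3307069.265 m; Y = (N+h)·cosφ·sinλ = -1848902.450 m; Z = (N(1−e²)+h)·sinφ = 5118004.379 m.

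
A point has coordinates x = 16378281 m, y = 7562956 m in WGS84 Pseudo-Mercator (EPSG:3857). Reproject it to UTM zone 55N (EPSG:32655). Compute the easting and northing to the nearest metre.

E 508016 m, N 6208625 m

Web Mercator inverse (R = 6378137 m) → φ = 56.02280085°, λ = 147.12860150°.
UTM 55N forward: E = 508015.869 m, N = 6208624.725 m.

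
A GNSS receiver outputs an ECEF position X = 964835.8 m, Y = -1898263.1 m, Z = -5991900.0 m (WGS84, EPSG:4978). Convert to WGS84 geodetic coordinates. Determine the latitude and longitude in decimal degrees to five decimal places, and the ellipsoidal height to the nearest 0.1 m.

lat -70.55700°, lon -63.05700°, h -116.3 m

λ = atan2(Y, X) = -63.05700058°; p = √(X²+Y²) = 2129392.1 m.
Bowring's method on WGS84 (a = 6378137 m, b = 6356752.314 m) gives φ = -70.55700029°, h = -116.288 m.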